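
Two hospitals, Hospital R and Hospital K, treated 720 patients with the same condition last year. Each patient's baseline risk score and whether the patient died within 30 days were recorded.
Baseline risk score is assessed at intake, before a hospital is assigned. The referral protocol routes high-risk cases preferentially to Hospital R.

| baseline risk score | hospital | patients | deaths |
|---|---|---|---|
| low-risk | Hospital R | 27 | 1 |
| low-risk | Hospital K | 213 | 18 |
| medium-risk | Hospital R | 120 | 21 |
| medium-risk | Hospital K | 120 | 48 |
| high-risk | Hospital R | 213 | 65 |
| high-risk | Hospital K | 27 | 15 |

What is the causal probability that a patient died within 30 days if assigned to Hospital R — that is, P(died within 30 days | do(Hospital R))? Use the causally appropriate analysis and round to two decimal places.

0.17

Here baseline risk score is a common cause — it drives both which hospital a case falls under and the outcome. The crude comparison mixes populations; the stratum-specific rates are the causally relevant ones.
Standardising Hospital R to the population baseline risk score mix: 0.333·1/27 + 0.333·21/120 + 0.333·65/213 = 0.172.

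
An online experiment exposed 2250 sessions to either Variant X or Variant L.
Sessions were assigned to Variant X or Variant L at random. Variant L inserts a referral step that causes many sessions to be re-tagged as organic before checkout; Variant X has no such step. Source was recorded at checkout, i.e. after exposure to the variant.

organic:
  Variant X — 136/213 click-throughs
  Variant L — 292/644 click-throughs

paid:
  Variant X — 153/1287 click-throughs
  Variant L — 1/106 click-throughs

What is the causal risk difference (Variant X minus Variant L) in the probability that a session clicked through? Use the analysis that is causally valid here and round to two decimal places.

-0.20

Within every traffic source level Variant X has the higher rate, yet pooled Variant L does — Simpson's reversal.
The distribution of traffic source is itself part of what the variant does — it is an intermediate outcome. Holding it fixed would remove that part of the effect; the total effect is the pooled difference.
The causal difference is the pooled difference: 0.193 − 0.391 = -0.198.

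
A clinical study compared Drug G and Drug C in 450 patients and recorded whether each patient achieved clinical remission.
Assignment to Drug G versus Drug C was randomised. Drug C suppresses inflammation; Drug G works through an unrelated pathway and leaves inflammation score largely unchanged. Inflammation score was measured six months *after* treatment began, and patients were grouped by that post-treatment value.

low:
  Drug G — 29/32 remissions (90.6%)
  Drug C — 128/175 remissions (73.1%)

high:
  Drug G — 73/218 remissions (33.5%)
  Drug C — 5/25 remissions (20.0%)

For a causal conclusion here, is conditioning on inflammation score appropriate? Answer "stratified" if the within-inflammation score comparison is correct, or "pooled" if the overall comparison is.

The distribution of inflammation score is itself part of what the drug does — it is an intermediate outcome. Holding it fixed would remove that part of the effect; the total effect is the pooled difference.
Pooled: Drug G 40.8% vs Drug C 66.5%; Drug C is higher overall.

pooled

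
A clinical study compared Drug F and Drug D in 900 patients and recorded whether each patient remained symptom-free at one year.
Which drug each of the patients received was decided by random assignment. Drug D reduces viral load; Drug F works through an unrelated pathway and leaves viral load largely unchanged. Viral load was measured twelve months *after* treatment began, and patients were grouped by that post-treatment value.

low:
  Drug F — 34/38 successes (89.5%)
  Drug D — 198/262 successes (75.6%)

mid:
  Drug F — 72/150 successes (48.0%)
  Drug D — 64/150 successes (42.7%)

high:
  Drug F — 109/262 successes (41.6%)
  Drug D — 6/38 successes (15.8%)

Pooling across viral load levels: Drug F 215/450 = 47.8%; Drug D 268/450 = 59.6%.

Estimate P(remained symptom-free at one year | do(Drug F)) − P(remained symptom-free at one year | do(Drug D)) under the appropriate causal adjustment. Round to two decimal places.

-0.12

The viral load-specific comparison favours Drug F throughout, but the pooled figures favour Drug D. The question is whether to condition on viral load.
Viral load is downstream of the drug. One should not condition on a consequence of treatment, so the overall rates are the right comparison.
The causal difference is the pooled difference: 0.478 − 0.596 = -0.118.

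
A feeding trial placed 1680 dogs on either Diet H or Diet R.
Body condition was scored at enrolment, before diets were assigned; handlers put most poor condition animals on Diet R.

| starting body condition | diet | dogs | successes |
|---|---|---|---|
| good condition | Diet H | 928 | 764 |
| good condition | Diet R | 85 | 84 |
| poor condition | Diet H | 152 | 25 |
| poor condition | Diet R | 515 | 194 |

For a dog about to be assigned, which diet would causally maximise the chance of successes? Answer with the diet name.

Starting body condition satisfies the back-door criterion: it is not a descendant of the diet, and it blocks the spurious path from diet to outcome. Adjusting for it (i.e., using the within-starting body condition rates) gives the causal effect.
Within each level — good condition: 82.3% vs 98.8%; poor condition: 16.4% vs 37.7% — Diet R is higher every time.

Diet R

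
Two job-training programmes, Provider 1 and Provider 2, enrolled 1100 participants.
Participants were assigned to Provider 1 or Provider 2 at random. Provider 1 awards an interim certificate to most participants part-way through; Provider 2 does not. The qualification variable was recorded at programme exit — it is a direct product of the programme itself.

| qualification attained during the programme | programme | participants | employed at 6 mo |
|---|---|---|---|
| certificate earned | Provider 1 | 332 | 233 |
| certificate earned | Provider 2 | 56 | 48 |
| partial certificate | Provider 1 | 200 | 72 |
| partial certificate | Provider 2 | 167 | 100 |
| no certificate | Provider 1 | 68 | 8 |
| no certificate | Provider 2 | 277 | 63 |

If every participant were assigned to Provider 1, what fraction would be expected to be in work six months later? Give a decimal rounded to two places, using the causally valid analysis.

Because the programme influences qualification attained during the programme, qualification attained during the programme is a post-treatment mediator, not a confounder. Stratifying on it would bias the estimate; the causal effect is the crude pooled difference.
So P(outcome | do(Provider 1)) is just the pooled rate for Provider 1: 313/600 = 0.522.

0.52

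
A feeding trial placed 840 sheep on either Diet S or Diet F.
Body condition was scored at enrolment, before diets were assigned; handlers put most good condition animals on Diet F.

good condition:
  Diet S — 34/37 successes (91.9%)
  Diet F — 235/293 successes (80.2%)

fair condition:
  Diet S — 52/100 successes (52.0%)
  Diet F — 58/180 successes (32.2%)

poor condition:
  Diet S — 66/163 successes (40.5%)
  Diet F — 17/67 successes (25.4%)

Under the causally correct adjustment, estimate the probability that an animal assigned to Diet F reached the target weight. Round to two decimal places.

The stratified and pooled comparisons disagree (Diet S wins within each starting body condition; Diet F wins overall), so the answer turns on the causal role of starting body condition.
Starting body condition is set before the diet has any effect — it is not caused by the diet — and it independently drives the outcome. That makes it a confounder, so the causal comparison is within starting body condition levels.
Standardising Diet F to the population starting body condition mix: 0.393·235/293 + 0.333·58/180 + 0.274·17/67 = 0.492.

0.49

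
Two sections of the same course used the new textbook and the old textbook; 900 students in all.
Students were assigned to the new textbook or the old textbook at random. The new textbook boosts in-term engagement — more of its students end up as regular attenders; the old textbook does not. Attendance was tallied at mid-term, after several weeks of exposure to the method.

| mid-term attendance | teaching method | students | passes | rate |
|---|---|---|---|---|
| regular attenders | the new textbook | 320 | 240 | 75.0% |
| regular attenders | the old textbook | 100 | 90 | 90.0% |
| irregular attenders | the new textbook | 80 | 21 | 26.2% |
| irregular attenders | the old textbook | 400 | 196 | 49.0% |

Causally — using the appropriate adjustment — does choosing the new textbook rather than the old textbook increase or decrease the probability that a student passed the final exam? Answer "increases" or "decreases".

The stratified and pooled comparisons disagree (the old textbook wins within each mid-term attendance; the new textbook wins overall), so the answer turns on the causal role of mid-term attendance.
Stratifying would compare teaching methods among students the teaching methods themselves sorted into mid-term attendance groups — a form of selection on an intermediate. The unconditioned pooled rates give the total causal effect.
Pooled: the new textbook 65.2% vs the old textbook 57.2%; the new textbook is higher overall.

increases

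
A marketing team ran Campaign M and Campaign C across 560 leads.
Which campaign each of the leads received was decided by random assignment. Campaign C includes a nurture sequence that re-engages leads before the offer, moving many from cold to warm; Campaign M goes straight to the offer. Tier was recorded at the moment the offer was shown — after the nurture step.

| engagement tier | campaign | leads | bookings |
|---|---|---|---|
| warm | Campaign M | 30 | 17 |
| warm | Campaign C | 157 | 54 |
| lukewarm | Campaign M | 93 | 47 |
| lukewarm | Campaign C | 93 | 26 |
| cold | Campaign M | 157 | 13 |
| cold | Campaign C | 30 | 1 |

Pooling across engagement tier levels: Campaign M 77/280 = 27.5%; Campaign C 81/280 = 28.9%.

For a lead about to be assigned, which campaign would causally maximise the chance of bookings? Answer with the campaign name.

The engagement tier-specific comparison favours Campaign M throughout, but the pooled figures favour Campaign C. The question is whether to condition on engagement tier.
Engagement tier is downstream of the campaign. One should not condition on a consequence of treatment, so the overall rates are the right comparison.
Pooled: Campaign M 27.5% vs Campaign C 28.9%; Campaign C is higher overall.

Campaign C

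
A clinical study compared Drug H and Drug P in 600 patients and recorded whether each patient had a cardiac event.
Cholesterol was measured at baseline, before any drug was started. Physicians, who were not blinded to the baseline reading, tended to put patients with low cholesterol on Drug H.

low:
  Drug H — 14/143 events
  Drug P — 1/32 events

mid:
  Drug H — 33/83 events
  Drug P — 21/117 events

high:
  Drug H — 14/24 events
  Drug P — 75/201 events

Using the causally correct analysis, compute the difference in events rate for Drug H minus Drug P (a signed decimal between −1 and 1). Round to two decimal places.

+0.17

Nothing the drug does changes cholesterol; the imbalance is an allocation artefact. With cholesterol also predicting the outcome, the pooled figure is confounded, and the within-stratum comparison is the causal one.
Adjusting over the population distribution of cholesterol: 0.292·(0.098−0.031) + 0.333·(0.398−0.179) + 0.375·(0.583−0.373) = +0.171.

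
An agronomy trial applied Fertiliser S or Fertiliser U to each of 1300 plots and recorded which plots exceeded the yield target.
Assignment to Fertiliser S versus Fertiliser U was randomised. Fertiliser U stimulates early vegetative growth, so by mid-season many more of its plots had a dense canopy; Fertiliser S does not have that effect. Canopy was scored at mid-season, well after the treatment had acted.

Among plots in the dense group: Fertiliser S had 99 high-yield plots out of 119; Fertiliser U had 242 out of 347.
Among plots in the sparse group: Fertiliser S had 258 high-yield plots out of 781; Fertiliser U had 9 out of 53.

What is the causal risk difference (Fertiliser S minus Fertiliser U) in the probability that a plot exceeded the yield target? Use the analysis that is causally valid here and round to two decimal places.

-0.23

Fertiliser S is higher inside every mid-season canopy stratum but Fertiliser U is higher in aggregate. Whether to stratify depends on how mid-season canopy relates to the fertiliser.
Mid-season canopy is recorded after the fertiliser and is itself shifted by it — it sits on the causal path from fertiliser to outcome. Conditioning on a mediator would strip out part of the effect we want; the pooled comparison gives the total causal effect.
The causal difference is the pooled difference: 0.397 − 0.627 = -0.231.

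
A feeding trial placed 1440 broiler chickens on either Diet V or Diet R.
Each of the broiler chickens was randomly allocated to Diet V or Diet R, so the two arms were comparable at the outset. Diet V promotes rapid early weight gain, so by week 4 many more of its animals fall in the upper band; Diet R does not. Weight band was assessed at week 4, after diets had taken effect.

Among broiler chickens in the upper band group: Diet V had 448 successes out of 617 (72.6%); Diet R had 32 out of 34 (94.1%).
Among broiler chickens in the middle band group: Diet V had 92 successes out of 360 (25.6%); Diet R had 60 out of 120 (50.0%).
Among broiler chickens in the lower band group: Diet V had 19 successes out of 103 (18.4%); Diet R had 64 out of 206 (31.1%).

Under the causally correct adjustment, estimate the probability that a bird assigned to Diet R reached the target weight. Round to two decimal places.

Diet R is higher inside every week-4 weight band stratum but Diet V is higher in aggregate. Whether to stratify depends on how week-4 weight band relates to the diet.
The distribution of week-4 weight band is itself part of what the diet does — it is an intermediate outcome. Holding it fixed would remove that part of the effect; the total effect is the pooled difference.
So P(outcome | do(Diet R)) is just the pooled rate for Diet R: 156/360 = 0.433.

0.43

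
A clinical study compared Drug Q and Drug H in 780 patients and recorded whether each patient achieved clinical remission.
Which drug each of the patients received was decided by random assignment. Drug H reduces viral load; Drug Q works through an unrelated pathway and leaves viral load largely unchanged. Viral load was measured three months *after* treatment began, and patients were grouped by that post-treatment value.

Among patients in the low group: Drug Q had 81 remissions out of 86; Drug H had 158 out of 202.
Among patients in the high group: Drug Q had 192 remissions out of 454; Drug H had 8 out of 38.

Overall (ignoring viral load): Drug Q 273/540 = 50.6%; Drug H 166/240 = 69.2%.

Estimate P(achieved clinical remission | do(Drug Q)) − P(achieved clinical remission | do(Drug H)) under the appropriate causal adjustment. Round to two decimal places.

Within every viral load level Drug Q has the higher rate, yet pooled Drug H does — Simpson's reversal.
Viral load is downstream of the drug. One should not condition on a consequence of treatment, so the overall rates are the right comparison.
The causal difference is the pooled difference: 0.506 − 0.692 = -0.186.

-0.19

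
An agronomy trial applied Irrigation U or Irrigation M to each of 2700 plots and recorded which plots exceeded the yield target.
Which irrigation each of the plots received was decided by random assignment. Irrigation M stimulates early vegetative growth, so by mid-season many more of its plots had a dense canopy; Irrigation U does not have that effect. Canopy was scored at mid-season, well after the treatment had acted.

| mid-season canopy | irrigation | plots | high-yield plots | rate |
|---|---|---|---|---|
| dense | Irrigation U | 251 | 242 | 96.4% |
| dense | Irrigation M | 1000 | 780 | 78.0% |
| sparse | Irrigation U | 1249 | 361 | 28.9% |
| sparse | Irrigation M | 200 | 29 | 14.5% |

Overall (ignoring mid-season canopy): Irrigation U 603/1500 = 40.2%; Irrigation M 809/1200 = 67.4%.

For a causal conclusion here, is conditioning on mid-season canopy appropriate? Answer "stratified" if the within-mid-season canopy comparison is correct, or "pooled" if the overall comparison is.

Stratifying would compare irrigations among plots the irrigations themselves sorted into mid-season canopy groups — a form of selection on an intermediate. The unconditioned pooled rates give the total causal effect.
Pooled: Irrigation U 40.2% vs Irrigation M 67.4%; Irrigation M is higher overall.

pooled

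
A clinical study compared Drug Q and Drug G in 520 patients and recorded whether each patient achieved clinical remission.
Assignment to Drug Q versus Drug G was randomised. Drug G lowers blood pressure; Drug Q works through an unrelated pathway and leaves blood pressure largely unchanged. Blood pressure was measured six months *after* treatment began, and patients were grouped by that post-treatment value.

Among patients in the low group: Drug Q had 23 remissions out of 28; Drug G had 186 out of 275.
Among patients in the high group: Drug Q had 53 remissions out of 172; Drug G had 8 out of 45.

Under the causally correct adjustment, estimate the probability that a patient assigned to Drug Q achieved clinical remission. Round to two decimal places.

0.38

Stratifying would compare drugs among patients the drugs themselves sorted into blood pressure groups — a form of selection on an intermediate. The unconditioned pooled rates give the total causal effect.
So P(outcome | do(Drug Q)) is just the pooled rate for Drug Q: 76/200 = 0.380.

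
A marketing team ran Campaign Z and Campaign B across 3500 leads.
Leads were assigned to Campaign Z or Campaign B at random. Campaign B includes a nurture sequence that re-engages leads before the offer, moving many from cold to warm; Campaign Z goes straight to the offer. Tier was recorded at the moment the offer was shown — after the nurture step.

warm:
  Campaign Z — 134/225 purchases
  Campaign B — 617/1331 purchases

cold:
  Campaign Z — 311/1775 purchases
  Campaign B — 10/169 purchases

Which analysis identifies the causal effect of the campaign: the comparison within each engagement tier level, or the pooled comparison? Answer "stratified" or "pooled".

Campaign Z is higher inside every engagement tier stratum but Campaign B is higher in aggregate. Whether to stratify depends on how engagement tier relates to the campaign.
Engagement tier is recorded after the campaign and is itself shifted by it — it sits on the causal path from campaign to outcome. Conditioning on a mediator would strip out part of the effect we want; the pooled comparison gives the total causal effect.
Pooled: Campaign Z 22.2% vs Campaign B 41.8%; Campaign B is higher overall.

pooled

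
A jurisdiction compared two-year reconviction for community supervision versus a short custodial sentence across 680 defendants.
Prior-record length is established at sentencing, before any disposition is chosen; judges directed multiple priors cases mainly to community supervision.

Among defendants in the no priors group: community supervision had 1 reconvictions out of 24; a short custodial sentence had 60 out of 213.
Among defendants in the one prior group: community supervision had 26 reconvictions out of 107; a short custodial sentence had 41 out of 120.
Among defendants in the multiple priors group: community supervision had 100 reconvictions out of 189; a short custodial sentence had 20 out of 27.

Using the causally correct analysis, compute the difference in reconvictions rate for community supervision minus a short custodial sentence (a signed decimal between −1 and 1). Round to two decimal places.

Nothing the disposition does changes prior-record length; the imbalance is an allocation artefact. With prior-record length also predicting the outcome, the pooled figure is confounded, and the within-stratum comparison is the causal one.
Adjusting over the population distribution of prior-record length: 0.349·(0.042−0.282) + 0.334·(0.243−0.342) + 0.318·(0.529−0.741) = -0.184.

-0.18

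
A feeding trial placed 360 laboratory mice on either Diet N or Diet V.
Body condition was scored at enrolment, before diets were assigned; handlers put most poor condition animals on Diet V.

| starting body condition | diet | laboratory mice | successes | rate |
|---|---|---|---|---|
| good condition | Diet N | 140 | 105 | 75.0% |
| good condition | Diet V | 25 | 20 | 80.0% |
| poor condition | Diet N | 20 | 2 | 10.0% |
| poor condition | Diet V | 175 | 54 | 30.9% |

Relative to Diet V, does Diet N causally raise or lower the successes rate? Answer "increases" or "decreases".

decreases

The starting body condition-specific comparison favours Diet V throughout, but the pooled figures favour Diet N. The question is whether to condition on starting body condition.
Here starting body condition is a common cause — it drives both which diet a case falls under and the outcome. The crude comparison mixes populations; the stratum-specific rates are the causally relevant ones.
Within each level — good condition: 75.0% vs 80.0%; poor condition: 10.0% vs 30.9% — Diet V is higher every time.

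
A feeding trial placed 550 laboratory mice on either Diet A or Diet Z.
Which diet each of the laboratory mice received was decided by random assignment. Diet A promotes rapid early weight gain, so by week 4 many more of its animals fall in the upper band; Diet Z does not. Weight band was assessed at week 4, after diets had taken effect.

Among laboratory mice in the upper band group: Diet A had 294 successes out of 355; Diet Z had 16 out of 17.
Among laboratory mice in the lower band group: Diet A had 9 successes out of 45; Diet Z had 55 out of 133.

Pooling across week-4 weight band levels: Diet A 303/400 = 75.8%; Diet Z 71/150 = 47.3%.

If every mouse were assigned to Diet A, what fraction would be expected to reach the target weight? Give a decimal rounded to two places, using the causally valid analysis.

Diet Z is higher inside every week-4 weight band stratum but Diet A is higher in aggregate. Whether to stratify depends on how week-4 weight band relates to the diet.
Week-4 weight band is downstream of the diet. One should not condition on a consequence of treatment, so the overall rates are the right comparison.
So P(outcome | do(Diet A)) is just the pooled rate for Diet A: 303/400 = 0.757.

0.76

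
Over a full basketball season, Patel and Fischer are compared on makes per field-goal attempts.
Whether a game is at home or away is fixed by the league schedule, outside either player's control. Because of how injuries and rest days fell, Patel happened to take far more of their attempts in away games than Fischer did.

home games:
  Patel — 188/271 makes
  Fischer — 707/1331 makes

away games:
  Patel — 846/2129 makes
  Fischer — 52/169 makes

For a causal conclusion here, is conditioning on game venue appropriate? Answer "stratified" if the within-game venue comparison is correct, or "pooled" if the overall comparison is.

stratified

Within every game venue level Patel has the higher rate, yet pooled Fischer does — Simpson's reversal.
Since game venue is a pre-existing factor (not a product of the player) and it affects the outcome on its own, it is a confounder. The stratified rates, not the pooled rate, identify the causal effect.
Within each level — home games: 69.4% vs 53.1%; away games: 39.7% vs 30.8% — Patel is higher every time.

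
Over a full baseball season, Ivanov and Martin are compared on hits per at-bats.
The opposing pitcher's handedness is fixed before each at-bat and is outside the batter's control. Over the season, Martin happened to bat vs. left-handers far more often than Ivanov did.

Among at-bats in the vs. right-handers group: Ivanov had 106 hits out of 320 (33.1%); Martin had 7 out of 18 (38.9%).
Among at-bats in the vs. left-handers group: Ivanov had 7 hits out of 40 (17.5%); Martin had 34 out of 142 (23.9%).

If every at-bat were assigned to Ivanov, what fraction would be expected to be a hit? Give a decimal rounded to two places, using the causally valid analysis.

0.28

The imbalance in pitcher handedness arose from how at-bats were allocated, not from anything the player did; and pitcher handedness independently affects the outcome. The pooled gap is confounded — condition on pitcher handedness.
Standardising Ivanov to the population pitcher handedness mix: 0.650·106/320 + 0.350·7/40 = 0.277.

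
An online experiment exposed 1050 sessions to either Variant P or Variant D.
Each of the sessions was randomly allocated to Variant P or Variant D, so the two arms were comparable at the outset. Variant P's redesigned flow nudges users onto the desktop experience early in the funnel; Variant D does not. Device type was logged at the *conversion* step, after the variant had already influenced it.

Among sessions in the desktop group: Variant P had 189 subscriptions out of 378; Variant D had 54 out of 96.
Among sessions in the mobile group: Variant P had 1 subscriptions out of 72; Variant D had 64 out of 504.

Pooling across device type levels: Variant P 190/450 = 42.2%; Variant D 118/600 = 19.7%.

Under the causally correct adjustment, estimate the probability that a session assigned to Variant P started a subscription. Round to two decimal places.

0.42

The stratified and pooled comparisons disagree (Variant D wins within each device type; Variant P wins overall), so the answer turns on the causal role of device type.
Device type lies on the pathway variant → device type → outcome, so adjusting for it blocks the indirect effect. For the total causal effect of variant, use the unadjusted pooled rates.
So P(outcome | do(Variant P)) is just the pooled rate for Variant P: 190/450 = 0.422.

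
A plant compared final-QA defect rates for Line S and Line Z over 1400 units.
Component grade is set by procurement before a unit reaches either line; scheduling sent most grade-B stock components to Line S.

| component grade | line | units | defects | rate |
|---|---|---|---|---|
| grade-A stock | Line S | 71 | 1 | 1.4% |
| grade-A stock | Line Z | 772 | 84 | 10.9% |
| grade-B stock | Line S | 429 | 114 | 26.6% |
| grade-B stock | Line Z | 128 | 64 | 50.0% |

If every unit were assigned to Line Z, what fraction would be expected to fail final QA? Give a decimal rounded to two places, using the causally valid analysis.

0.26

The stratified and pooled comparisons disagree (Line S wins within each component grade; Line Z wins overall), so the answer turns on the causal role of component grade.
Component grade satisfies the back-door criterion: it is not a descendant of the line, and it blocks the spurious path from line to outcome. Adjusting for it (i.e., using the within-component grade rates) gives the causal effect.
Standardising Line Z to the population component grade mix: 0.602·84/772 + 0.398·64/128 = 0.264.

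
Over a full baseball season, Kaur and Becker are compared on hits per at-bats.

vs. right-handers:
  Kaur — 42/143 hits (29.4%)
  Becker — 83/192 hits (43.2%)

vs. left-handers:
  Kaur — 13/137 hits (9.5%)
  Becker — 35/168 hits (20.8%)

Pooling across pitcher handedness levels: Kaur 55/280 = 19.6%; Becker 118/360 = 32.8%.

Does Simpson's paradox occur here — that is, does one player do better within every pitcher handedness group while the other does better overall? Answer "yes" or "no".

no

Within each pitcher handedness level (vs. right-handers 29.4% vs 43.2%; vs. left-handers 9.5% vs 20.8%), Becker has the higher rate every time. Pooled: 19.6% vs 32.8% — Becker has the higher rate overall. They agree.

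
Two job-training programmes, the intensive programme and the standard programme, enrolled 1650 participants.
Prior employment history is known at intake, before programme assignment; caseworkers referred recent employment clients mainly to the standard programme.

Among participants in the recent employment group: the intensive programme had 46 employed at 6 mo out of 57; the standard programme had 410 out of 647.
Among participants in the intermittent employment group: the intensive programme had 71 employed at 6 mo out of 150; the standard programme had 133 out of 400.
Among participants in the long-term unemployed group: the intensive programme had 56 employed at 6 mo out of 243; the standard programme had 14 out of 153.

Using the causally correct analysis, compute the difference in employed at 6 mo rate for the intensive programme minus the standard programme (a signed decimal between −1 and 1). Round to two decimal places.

+0.15

The imbalance in prior employment history arose from how participants were allocated, not from anything the programme did; and prior employment history independently affects the outcome. The pooled gap is confounded — condition on prior employment history.
Adjusting over the population distribution of prior employment history: 0.427·(0.807−0.634) + 0.333·(0.473−0.333) + 0.240·(0.230−0.092) = +0.154.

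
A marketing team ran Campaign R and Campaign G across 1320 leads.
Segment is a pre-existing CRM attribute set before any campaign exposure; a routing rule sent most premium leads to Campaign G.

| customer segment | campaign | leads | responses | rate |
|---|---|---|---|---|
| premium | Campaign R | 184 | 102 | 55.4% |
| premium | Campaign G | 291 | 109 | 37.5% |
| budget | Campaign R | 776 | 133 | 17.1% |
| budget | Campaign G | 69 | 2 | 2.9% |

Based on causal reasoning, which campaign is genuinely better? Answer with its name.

Campaign R

The customer segment-specific comparison favours Campaign R throughout, but the pooled figures favour Campaign G. The question is whether to condition on customer segment.
Customer segment is set before the campaign has any effect — it is not caused by the campaign — and it independently drives the outcome. That makes it a confounder, so the causal comparison is within customer segment levels.
Within each level — premium: 55.4% vs 37.5%; budget: 17.1% vs 2.9% — Campaign R is higher every time.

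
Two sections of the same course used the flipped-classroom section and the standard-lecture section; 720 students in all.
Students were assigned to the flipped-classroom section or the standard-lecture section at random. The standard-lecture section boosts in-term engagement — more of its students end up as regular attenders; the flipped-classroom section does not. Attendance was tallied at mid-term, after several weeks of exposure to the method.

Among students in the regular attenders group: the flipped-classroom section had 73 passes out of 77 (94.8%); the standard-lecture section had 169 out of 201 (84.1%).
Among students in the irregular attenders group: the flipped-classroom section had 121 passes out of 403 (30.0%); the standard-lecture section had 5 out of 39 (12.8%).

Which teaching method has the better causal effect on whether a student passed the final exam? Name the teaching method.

Mid-term attendance here is a post-treatment variable shaped by the teaching method; conditioning on it would introduce bias rather than remove it. The overall comparison is the causal one.
Pooled: the flipped-classroom section 40.4% vs the standard-lecture section 72.5%; the standard-lecture section is higher overall.

the standard-lecture section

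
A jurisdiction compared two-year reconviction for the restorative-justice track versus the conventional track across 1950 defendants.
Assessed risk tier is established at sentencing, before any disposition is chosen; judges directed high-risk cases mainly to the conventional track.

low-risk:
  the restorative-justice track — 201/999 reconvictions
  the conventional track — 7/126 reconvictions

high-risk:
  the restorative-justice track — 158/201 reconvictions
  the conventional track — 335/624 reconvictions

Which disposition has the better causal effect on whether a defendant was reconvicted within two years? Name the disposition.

the conventional track is lower inside every assessed risk tier stratum but the restorative-justice track is lower in aggregate. Whether to stratify depends on how assessed risk tier relates to the disposition.
Here assessed risk tier is a common cause — it drives both which disposition a case falls under and the outcome. The crude comparison mixes populations; the stratum-specific rates are the causally relevant ones.
Within each level — low-risk: 20.1% vs 5.6%; high-risk: 78.6% vs 53.7% — the conventional track is lower every time.

the conventional track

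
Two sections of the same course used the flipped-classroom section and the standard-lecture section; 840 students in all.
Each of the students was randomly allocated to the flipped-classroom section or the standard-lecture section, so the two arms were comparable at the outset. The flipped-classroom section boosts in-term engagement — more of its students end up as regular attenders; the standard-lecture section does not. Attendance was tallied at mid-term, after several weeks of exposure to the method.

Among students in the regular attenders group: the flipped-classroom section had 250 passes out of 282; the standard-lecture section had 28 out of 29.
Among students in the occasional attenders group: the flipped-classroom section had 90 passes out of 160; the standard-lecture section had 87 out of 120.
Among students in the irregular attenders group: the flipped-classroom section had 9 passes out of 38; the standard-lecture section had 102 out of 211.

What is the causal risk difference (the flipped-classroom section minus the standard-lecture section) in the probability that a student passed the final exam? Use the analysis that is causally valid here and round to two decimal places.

Mid-term attendance is downstream of the teaching method. One should not condition on a consequence of treatment, so the overall rates are the right comparison.
The causal difference is the pooled difference: 0.727 − 0.603 = +0.124.

+0.12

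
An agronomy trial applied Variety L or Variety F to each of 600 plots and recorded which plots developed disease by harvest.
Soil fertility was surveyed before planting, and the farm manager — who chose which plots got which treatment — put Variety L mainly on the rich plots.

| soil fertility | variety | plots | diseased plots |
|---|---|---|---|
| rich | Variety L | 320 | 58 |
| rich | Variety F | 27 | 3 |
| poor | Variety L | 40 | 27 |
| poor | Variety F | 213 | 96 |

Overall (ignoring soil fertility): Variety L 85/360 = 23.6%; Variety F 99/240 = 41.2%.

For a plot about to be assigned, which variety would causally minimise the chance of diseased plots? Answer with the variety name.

Variety F

The stratified and pooled comparisons disagree (Variety F wins within each soil fertility; Variety L wins overall), so the answer turns on the causal role of soil fertility.
Nothing the variety does changes soil fertility; the imbalance is an allocation artefact. With soil fertility also predicting the outcome, the pooled figure is confounded, and the within-stratum comparison is the causal one.
Within each level — rich: 18.1% vs 11.1%; poor: 67.5% vs 45.1% — Variety F is lower every time.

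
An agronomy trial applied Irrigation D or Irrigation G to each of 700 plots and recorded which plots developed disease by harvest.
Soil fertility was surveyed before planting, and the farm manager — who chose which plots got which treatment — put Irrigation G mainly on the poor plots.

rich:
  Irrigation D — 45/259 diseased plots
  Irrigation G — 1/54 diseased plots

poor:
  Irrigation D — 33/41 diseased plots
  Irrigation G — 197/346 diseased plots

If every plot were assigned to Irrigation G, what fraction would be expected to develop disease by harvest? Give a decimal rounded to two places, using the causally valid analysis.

The soil fertility-specific comparison favours Irrigation G throughout, but the pooled figures favour Irrigation D. The question is whether to condition on soil fertility.
Soil fertility is set before the irrigation has any effect — it is not caused by the irrigation — and it independently drives the outcome. That makes it a confounder, so the causal comparison is within soil fertility levels.
Standardising Irrigation G to the population soil fertility mix: 0.447·1/54 + 0.553·197/346 = 0.323.

0.32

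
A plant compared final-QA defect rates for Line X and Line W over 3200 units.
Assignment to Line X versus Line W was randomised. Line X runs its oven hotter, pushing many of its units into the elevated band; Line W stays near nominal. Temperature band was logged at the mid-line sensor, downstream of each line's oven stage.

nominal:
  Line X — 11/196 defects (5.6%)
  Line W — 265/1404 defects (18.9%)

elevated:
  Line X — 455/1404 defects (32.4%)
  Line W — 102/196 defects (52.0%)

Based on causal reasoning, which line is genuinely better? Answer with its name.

Line W

The in-process temperature band-specific comparison favours Line X throughout, but the pooled figures favour Line W. The question is whether to condition on in-process temperature band.
In-process temperature band lies on the pathway line → in-process temperature band → outcome, so adjusting for it blocks the indirect effect. For the total causal effect of line, use the unadjusted pooled rates.
Pooled: Line X 29.1% vs Line W 22.9%; Line W is lower overall.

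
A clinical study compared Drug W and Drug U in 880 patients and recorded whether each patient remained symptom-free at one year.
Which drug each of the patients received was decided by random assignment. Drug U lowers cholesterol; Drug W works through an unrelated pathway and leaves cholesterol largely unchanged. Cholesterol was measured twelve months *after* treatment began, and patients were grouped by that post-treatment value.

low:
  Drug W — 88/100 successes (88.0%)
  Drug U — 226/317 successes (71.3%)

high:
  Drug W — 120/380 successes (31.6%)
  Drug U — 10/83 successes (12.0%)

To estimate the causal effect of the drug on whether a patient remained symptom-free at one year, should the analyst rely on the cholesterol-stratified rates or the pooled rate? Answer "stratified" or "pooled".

Cholesterol is downstream of the drug. One should not condition on a consequence of treatment, so the overall rates are the right comparison.
Pooled: Drug W 43.3% vs Drug U 59.0%; Drug U is higher overall.

pooled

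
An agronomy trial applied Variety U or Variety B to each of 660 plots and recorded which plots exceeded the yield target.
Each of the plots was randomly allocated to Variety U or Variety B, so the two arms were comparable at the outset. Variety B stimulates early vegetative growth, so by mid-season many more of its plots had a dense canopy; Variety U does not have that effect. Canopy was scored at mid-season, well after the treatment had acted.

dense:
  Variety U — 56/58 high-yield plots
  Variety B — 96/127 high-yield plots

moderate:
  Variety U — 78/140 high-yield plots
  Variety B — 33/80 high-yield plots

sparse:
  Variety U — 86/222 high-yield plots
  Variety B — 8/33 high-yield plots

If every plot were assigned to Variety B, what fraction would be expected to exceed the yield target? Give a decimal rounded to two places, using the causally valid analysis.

Within every mid-season canopy level Variety U has the higher rate, yet pooled Variety B does — Simpson's reversal.
Mid-season canopy is recorded after the variety and is itself shifted by it — it sits on the causal path from variety to outcome. Conditioning on a mediator would strip out part of the effect we want; the pooled comparison gives the total causal effect.
So P(outcome | do(Variety B)) is just the pooled rate for Variety B: 137/240 = 0.571.

0.57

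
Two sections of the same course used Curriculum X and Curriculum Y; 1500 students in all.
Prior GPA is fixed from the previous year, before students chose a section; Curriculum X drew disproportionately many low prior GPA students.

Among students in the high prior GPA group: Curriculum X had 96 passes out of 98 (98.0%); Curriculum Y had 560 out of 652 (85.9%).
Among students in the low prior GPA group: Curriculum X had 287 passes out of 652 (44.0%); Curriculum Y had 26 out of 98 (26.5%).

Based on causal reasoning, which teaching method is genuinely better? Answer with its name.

Here prior GPA band is a common cause — it drives both which teaching method a case falls under and the outcome. The crude comparison mixes populations; the stratum-specific rates are the causally relevant ones.
Within each level — high prior GPA: 98.0% vs 85.9%; low prior GPA: 44.0% vs 26.5% — Curriculum X is higher every time.

Curriculum X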